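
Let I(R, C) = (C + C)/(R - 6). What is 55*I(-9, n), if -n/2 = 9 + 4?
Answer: 572/3 ≈ 190.67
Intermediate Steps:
n = -26 (n = -2*(9 + 4) = -2*13 = -26)
I(R, C) = 2*C/(-6 + R) (I(R, C) = (2*C)/(-6 + R) = 2*C/(-6 + R))
55*I(-9, n) = 55*(2*(-26)/(-6 - 9)) = 55*(2*(-26)/(-15)) = 55*(2*(-26)*(-1/15)) = 55*(52/15) = 572/3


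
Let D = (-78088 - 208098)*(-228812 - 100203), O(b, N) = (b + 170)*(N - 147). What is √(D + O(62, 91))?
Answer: √94159473798 ≈ 3.0685e+5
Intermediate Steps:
O(b, N) = (-147 + N)*(170 + b) (O(b, N) = (170 + b)*(-147 + N) = (-147 + N)*(170 + b))
D = 94159486790 (D = -286186*(-329015) = 94159486790)
√(D + O(62, 91)) = √(94159486790 + (-24990 - 147*62 + 170*91 + 91*62)) = √(94159486790 + (-24990 - 9114 + 15470 + 5642)) = √(94159486790 - 12992) = √94159473798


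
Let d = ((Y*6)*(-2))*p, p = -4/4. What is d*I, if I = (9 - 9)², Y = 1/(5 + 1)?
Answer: 0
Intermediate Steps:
Y = ⅙ (Y = 1/6 = ⅙ ≈ 0.16667)
p = -1 (p = -4*¼ = -1)
I = 0 (I = 0² = 0)
d = 2 (d = (((⅙)*6)*(-2))*(-1) = (1*(-2))*(-1) = -2*(-1) = 2)
d*I = 2*0 = 0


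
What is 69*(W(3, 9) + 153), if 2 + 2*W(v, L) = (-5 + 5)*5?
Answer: 10488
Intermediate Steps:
W(v, L) = -1 (W(v, L) = -1 + ((-5 + 5)*5)/2 = -1 + (0*5)/2 = -1 + (1/2)*0 = -1 + 0 = -1)
69*(W(3, 9) + 153) = 69*(-1 + 153) = 69*152 = 10488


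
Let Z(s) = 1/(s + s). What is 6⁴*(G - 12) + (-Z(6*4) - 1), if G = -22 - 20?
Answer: -3359281/48 ≈ -69985.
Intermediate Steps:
G = -42
Z(s) = 1/(2*s)
6⁴*(G - 12) + (-Z(6*4) - 1) = 6⁴*(-42 - 12) + (-1/(2*(6*4)) - 1) = 1296*(-54) + (-1/(2*24) - 1) = -69984 + (-1/(2*24) - 1) = -69984 + (-1*1/48 - 1) = -69984 + (-1/48 - 1) = -69984 - 49/48 = -3359281/48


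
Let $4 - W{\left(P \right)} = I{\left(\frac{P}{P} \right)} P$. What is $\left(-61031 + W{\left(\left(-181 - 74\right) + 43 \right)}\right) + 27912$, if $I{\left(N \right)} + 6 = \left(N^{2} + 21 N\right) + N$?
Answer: $-29511$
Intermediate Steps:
$I{\left(N \right)} = -6 + N^{2} + 22 N$ ($I{\left(N \right)} = -6 + \left(\left(N^{2} + 21 N\right) + N\right) = -6 + \left(N^{2} + 22 N\right) = -6 + N^{2} + 22 N$)
$W{\left(P \right)} = 4 - 17 P$ ($W{\left(P \right)} = 4 - \left(-6 + \left(\frac{P}{P}\right)^{2} + 22 \frac{P}{P}\right) P = 4 - \left(-6 + 1^{2} + 22 \cdot 1\right) P = 4 - \left(-6 + 1 + 22\right) P = 4 - 17 P$)
$\left(-61031 + W{\left(\left(-181 - 74\right) + 43 \right)}\right) + 27912 = \left(-61031 - \left(-4 + 17 \left(\left(-181 - 74\right) + 43\right)\right)\right) + 27912 = \left(-61031 - \left(-4 + 17 \left(-255 + 43\right)\right)\right) + 27912 = \left(-61031 + \left(4 - -3604\right)\right) + 27912 = \left(-61031 + \left(4 + 3604\right)\right) + 27912 = \left(-61031 + 3608\right) + 27912 = -57423 + 27912 = -29511$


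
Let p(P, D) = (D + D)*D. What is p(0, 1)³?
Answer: 8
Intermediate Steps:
p(P, D) = 2*D² (p(P, D) = (2*D)*D = 2*D²)
p(0, 1)³ = (2*1²)³ = (2*1)³ = 2³ = 8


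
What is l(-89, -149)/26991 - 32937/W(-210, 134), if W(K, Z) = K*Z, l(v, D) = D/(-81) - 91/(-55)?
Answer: 52812592843/45115888356 ≈ 1.1706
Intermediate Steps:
l(v, D) = 91/55 - D/81 (l(v, D) = D*(-1/81) - 91*(-1/55) = -D/81 + 91/55 = 91/55 - D/81)
l(-89, -149)/26991 - 32937/W(-210, 134) = (91/55 - 1/81*(-149))/26991 - 32937/((-210*134)) = (91/55 + 149/81)*(1/26991) - 32937/(-28140) = (15566/4455)*(1/26991) - 32937*(-1/28140) = 15566/120244905 + 10979/9380 = 52812592843/45115888356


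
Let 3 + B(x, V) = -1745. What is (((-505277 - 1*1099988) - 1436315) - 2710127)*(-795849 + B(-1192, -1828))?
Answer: 4587544248079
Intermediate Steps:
B(x, V) = -1748 (B(x, V) = -3 - 1745 = -1748)
(((-505277 - 1*1099988) - 1436315) - 2710127)*(-795849 + B(-1192, -1828)) = (((-505277 - 1*1099988) - 1436315) - 2710127)*(-795849 - 1748) = (((-505277 - 1099988) - 1436315) - 2710127)*(-797597) = ((-1605265 - 1436315) - 2710127)*(-797597) = (-3041580 - 2710127)*(-797597) = -5751707*(-797597) = 4587544248079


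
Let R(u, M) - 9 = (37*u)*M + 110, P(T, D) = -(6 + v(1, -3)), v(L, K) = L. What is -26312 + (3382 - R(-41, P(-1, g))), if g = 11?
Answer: -33668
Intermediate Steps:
P(T, D) = -7 (P(T, D) = -(6 + 1) = -1*7 = -7)
R(u, M) = 119 + 37*M*u (R(u, M) = 9 + ((37*u)*M + 110) = 9 + (37*M*u + 110) = 9 + (110 + 37*M*u) = 119 + 37*M*u)
-26312 + (3382 - R(-41, P(-1, g))) = -26312 + (3382 - (119 + 37*(-7)*(-41))) = -26312 + (3382 - (119 + 10619)) = -26312 + (3382 - 1*10738) = -26312 + (3382 - 10738) = -26312 - 7356 = -33668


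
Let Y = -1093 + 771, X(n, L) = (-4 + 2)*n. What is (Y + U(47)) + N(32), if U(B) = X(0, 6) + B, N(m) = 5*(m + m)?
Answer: 45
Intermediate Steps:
N(m) = 10*m (N(m) = 5*(2*m) = 10*m)
X(n, L) = -2*n
Y = -322
U(B) = B (U(B) = -2*0 + B = 0 + B = B)
(Y + U(47)) + N(32) = (-322 + 47) + 10*32 = -275 + 320 = 45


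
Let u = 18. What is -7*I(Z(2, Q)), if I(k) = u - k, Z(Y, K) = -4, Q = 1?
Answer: -154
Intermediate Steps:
I(k) = 18 - k
-7*I(Z(2, Q)) = -7*(18 - 1*(-4)) = -7*(18 + 4) = -7*22 = -154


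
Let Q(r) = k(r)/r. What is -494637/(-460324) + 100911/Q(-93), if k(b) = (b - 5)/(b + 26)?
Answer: -144720418976229/22555876 ≈ -6.4161e+6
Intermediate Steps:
k(b) = (-5 + b)/(26 + b)
Q(r) = (-5 + r)/(r*(26 + r)) (Q(r) = ((-5 + r)/(26 + r))/r = (-5 + r)/(r*(26 + r)))
-494637/(-460324) + 100911/Q(-93) = -494637/(-460324) + 100911/(((-5 - 93)/((-93)*(26 - 93)))) = -494637*(-1/460324) + 100911/((-1/93*(-98)/(-67))) = 494637/460324 + 100911/((-1/93*(-1/67)*(-98))) = 494637/460324 + 100911/(-98/6231) = 494637/460324 + 100911*(-6231/98) = 494637/460324 - 628776441/98 = -144720418976229/22555876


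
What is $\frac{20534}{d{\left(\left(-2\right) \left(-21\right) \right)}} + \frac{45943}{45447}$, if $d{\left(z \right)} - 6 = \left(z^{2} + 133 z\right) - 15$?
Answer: $\frac{141164029}{37069603} \approx 3.8081$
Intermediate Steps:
$d{\left(z \right)} = -9 + z^{2} + 133 z$ ($d{\left(z \right)} = 6 - \left(15 - z^{2} - 133 z\right) = 6 + \left(-15 + z^{2} + 133 z\right) = -9 + z^{2} + 133 z$)
$\frac{20534}{d{\left(\left(-2\right) \left(-21\right) \right)}} + \frac{45943}{45447} = \frac{20534}{-9 + \left(\left(-2\right) \left(-21\right)\right)^{2} + 133 \left(\left(-2\right) \left(-21\right)\right)} + \frac{45943}{45447} = \frac{20534}{-9 + 42^{2} + 133 \cdot 42} + 45943 \cdot \frac{1}{45447} = \frac{20534}{-9 + 1764 + 5586} + \frac{45943}{45447} = \frac{20534}{7341} + \frac{45943}{45447} = \frac{141164029}{37069603}$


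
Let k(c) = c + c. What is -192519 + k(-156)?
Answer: -192831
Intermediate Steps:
k(c) = 2*c
-192519 + k(-156) = -192519 + 2*(-156) = -192519 - 312 = -192831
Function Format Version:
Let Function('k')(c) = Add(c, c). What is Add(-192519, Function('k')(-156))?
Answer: -192831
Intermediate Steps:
Function('k')(c) = Mul(2, c)
Add(-192519, Function('k')(-156)) = Add(-192519, Mul(2, -156)) = Add(-192519, -312) = -192831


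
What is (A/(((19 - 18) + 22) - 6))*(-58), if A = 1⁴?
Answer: -58/17 ≈ -3.4118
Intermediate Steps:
A = 1
(A/(((19 - 18) + 22) - 6))*(-58) = (1/(((19 - 18) + 22) - 6))*(-58) = (1/((1 + 22) - 6))*(-58) = (1/(23 - 6))*(-58) = (1/17)*(-58) = -58/17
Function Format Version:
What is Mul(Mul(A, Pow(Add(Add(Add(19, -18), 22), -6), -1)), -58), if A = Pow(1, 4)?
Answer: Rational(-58, 17) ≈ -3.4118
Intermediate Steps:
A = 1
Mul(Mul(A, Pow(Add(Add(Add(19, -18), 22), -6), -1)), -58) = Mul(Mul(1, Pow(Add(Add(Add(19, -18), 22), -6), -1)), -58) = Mul(Mul(1, Pow(Add(Add(1, 22), -6), -1)), -58) = Mul(Mul(1, Pow(Add(23, -6), -1)), -58) = Mul(Mul(1, Pow(17, -1)), -58) = Mul(Mul(1, Rational(1, 17)), -58) = Mul(Rational(1, 17), -58) = Rational(-58, 17)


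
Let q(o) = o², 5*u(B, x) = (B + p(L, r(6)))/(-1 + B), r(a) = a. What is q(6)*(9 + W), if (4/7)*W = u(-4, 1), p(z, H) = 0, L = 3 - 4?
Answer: 8352/25 ≈ 334.08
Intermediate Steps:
L = -1
u(B, x) = B/(5*(-1 + B)) (u(B, x) = ((B + 0)/(-1 + B))/5 = (B/(-1 + B))/5 = B/(5*(-1 + B)))
W = 7/25 (W = 7*((⅕)*(-4)/(-1 - 4))/4 = 7*((⅕)*(-4)/(-5))/4 = 7*((⅕)*(-4)*(-⅕))/4 = (7/4)*(4/25) = 7/25 ≈ 0.28000)
q(6)*(9 + W) = 6²*(9 + 7/25) = 36*(232/25) = 8352/25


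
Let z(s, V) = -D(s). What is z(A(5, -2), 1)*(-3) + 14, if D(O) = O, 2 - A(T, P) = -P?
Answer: 14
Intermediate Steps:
A(T, P) = 2 + P (A(T, P) = 2 - (-1)*P = 2 + P)
z(s, V) = -s
z(A(5, -2), 1)*(-3) + 14 = -(2 - 2)*(-3) + 14 = -1*0*(-3) + 14 = 0*(-3) + 14 = 0 + 14 = 14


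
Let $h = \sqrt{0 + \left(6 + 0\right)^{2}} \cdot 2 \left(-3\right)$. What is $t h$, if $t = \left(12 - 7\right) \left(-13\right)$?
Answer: $2340$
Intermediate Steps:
$h = -36$ ($h = \sqrt{0 + 6^{2}} \cdot 2 \left(-3\right) = \sqrt{0 + 36} \cdot 2 \left(-3\right) = \sqrt{36} \cdot 2 \left(-3\right) = 6 \cdot 2 \left(-3\right) = 12 \left(-3\right) = -36$)
$t = -65$ ($t = 5 \left(-13\right) = -65$)
$t h = \left(-65\right) \left(-36\right) = 2340$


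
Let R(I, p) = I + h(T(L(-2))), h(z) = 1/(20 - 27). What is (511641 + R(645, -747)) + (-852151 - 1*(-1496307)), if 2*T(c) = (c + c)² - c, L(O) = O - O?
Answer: 8095093/7 ≈ 1.1564e+6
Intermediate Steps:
L(O) = 0
T(c) = 2*c² - c/2 (T(c) = ((c + c)² - c)/2 = ((2*c)² - c)/2 = (4*c² - c)/2 = (-c + 4*c²)/2 = 2*c² - c/2)
h(z) = -⅐ (h(z) = 1/(-7) = -⅐)
R(I, p) = -⅐ + I (R(I, p) = I - ⅐ = -⅐ + I)
(511641 + R(645, -747)) + (-852151 - 1*(-1496307)) = (511641 + (-⅐ + 645)) + (-852151 - 1*(-1496307)) = (511641 + 4514/7) + (-852151 + 1496307) = 3586001/7 + 644156 = 8095093/7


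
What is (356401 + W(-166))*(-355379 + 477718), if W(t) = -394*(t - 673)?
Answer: 84042855813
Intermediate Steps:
W(t) = 265162 - 394*t (W(t) = -394*(-673 + t) = 265162 - 394*t)
(356401 + W(-166))*(-355379 + 477718) = (356401 + (265162 - 394*(-166)))*(-355379 + 477718) = (356401 + (265162 + 65404))*122339 = (356401 + 330566)*122339 = 686967*122339 = 84042855813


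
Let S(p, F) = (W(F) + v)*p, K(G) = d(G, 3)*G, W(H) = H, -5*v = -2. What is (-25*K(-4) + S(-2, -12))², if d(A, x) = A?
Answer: 3549456/25 ≈ 1.4198e+5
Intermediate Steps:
v = ⅖ (v = -⅕*(-2) = ⅖ ≈ 0.40000)
K(G) = G² (K(G) = G*G = G²)
S(p, F) = p*(⅖ + F) (S(p, F) = (F + ⅖)*p = (⅖ + F)*p = p*(⅖ + F))
(-25*K(-4) + S(-2, -12))² = (-25*(-4)² + (⅕)*(-2)*(2 + 5*(-12)))² = (-25*16 + (⅕)*(-2)*(2 - 60))² = (-400 + (⅕)*(-2)*(-58))² = (-400 + 116/5)² = (-1884/5)² = 3549456/25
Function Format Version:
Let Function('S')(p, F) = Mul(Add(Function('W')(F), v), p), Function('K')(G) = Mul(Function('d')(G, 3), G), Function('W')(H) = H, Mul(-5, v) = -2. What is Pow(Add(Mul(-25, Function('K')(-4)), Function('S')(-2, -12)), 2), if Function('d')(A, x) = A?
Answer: Rational(3549456, 25) ≈ 1.4198e+5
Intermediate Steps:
v = Rational(2, 5) (v = Mul(Rational(-1, 5), -2) = Rational(2, 5) ≈ 0.40000)
Function('K')(G) = Pow(G, 2) (Function('K')(G) = Mul(G, G) = Pow(G, 2))
Function('S')(p, F) = Mul(p, Add(Rational(2, 5), F)) (Function('S')(p, F) = Mul(Add(F, Rational(2, 5)), p) = Mul(Add(Rational(2, 5), F), p) = Mul(p, Add(Rational(2, 5), F)))
Pow(Add(Mul(-25, Function('K')(-4)), Function('S')(-2, -12)), 2) = Pow(Add(Mul(-25, Pow(-4, 2)), Mul(Rational(1, 5), -2, Add(2, Mul(5, -12)))), 2) = Pow(Add(Mul(-25, 16), Mul(Rational(1, 5), -2, Add(2, -60))), 2) = Pow(Add(-400, Mul(Rational(1, 5), -2, -58)), 2) = Pow(Add(-400, Rational(116, 5)), 2) = Pow(Rational(-1884, 5), 2) = Rational(3549456, 25)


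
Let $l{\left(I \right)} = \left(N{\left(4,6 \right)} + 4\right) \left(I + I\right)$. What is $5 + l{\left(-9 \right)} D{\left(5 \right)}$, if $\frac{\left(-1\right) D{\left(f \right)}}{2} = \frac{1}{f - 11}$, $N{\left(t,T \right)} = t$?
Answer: $-43$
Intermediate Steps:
$D{\left(f \right)} = - \frac{2}{-11 + f}$ ($D{\left(f \right)} = - \frac{2}{f - 11} = - \frac{2}{-11 + f}$)
$l{\left(I \right)} = 16 I$ ($l{\left(I \right)} = \left(4 + 4\right) \left(I + I\right) = 8 \cdot 2 I = 16 I$)
$5 + l{\left(-9 \right)} D{\left(5 \right)} = 5 + 16 \left(-9\right) \left(- \frac{2}{-11 + 5}\right) = 5 - 144 \left(- \frac{2}{-6}\right) = 5 - 144 \left(\left(-2\right) \left(- \frac{1}{6}\right)\right) = 5 - 48 = -43$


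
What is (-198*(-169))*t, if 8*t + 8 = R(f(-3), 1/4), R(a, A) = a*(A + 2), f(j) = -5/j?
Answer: -284427/16 ≈ -17777.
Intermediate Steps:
R(a, A) = a*(2 + A)
t = -17/32 (t = -1 + ((-5/(-3))*(2 + 1/4))/8 = -1 + ((-5*(-⅓))*(2 + ¼))/8 = -1 + ((5/3)*(9/4))/8 = -1 + (⅛)*(15/4) = -1 + 15/32 = -17/32 ≈ -0.53125)
(-198*(-169))*t = -198*(-169)*(-17/32) = 33462*(-17/32) = -284427/16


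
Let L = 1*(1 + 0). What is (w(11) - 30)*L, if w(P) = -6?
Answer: -36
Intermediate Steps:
L = 1 (L = 1*1 = 1)
(w(11) - 30)*L = (-6 - 30)*1 = -36*1 = -36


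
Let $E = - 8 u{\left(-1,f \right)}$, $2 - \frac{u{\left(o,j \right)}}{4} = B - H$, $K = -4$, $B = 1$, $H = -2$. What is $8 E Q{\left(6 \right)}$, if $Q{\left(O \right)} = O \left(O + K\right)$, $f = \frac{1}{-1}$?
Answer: $3072$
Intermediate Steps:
$f = -1$
$u{\left(o,j \right)} = -4$ ($u{\left(o,j \right)} = 8 - 4 \left(1 - -2\right) = 8 - 4 \left(1 + 2\right) = 8 - 12 = -4$)
$Q{\left(O \right)} = O \left(-4 + O\right)$ ($Q{\left(O \right)} = O \left(O - 4\right) = O \left(-4 + O\right)$)
$E = 32$ ($E = \left(-8\right) \left(-4\right) = 32$)
$8 E Q{\left(6 \right)} = 8 \cdot 32 \cdot 6 \left(-4 + 6\right) = 256 \cdot 6 \cdot 2 = 256 \cdot 12 = 3072$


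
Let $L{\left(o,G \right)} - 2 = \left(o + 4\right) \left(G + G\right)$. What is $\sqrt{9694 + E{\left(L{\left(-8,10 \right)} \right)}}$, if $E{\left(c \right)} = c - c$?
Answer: $\sqrt{9694} \approx 98.458$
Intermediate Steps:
$L{\left(o,G \right)} = 2 + 2 G \left(4 + o\right)$ ($L{\left(o,G \right)} = 2 + \left(o + 4\right) \left(G + G\right) = 2 + \left(4 + o\right) 2 G = 2 + 2 G \left(4 + o\right)$)
$E{\left(c \right)} = 0$
$\sqrt{9694 + E{\left(L{\left(-8,10 \right)} \right)}} = \sqrt{9694 + 0} = \sqrt{9694}$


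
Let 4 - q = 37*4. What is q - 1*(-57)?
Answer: -87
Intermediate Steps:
q = -144 (q = 4 - 37*4 = 4 - 1*148 = 4 - 148 = -144)
q - 1*(-57) = -144 - 1*(-57) = -144 + 57 = -87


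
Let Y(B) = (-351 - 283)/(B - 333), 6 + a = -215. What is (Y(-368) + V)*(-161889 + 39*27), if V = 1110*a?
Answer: 27657628121136/701 ≈ 3.9455e+10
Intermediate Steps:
a = -221 (a = -6 - 215 = -221)
V = -245310 (V = 1110*(-221) = -245310)
Y(B) = -634/(-333 + B)
(Y(-368) + V)*(-161889 + 39*27) = (-634/(-333 - 368) - 245310)*(-161889 + 39*27) = (-634/(-701) - 245310)*(-161889 + 1053) = (-634*(-1/701) - 245310)*(-160836) = (634/701 - 245310)*(-160836) = -171961676/701*(-160836) = 27657628121136/701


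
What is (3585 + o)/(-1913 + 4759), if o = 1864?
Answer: 5449/2846 ≈ 1.9146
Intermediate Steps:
(3585 + o)/(-1913 + 4759) = (3585 + 1864)/(-1913 + 4759) = 5449/2846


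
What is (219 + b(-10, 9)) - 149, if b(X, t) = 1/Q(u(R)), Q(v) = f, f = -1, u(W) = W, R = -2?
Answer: 69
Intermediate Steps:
Q(v) = -1
b(X, t) = -1 (b(X, t) = 1/(-1) = -1)
(219 + b(-10, 9)) - 149 = (219 - 1) - 149 = 218 - 149 = 69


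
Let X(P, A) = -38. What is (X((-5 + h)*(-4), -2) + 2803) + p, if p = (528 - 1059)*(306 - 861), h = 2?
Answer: 297470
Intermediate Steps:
p = 294705 (p = -531*(-555) = 294705)
(X((-5 + h)*(-4), -2) + 2803) + p = (-38 + 2803) + 294705 = 2765 + 294705 = 297470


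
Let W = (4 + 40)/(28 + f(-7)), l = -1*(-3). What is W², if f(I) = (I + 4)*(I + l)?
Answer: 121/100 ≈ 1.2100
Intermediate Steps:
l = 3
f(I) = (3 + I)*(4 + I) (f(I) = (I + 4)*(I + 3) = (4 + I)*(3 + I) = (3 + I)*(4 + I))
W = 11/10 (W = (4 + 40)/(28 + (12 + (-7)² + 7*(-7))) = 44/(28 + (12 + 49 - 49)) = 44/(28 + 12) = 44/40 = 44*(1/40) = 11/10 ≈ 1.1000)
W² = (11/10)² = 121/100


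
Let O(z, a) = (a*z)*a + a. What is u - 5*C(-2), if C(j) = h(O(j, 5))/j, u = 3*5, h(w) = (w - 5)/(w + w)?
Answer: 295/18 ≈ 16.389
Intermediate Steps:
O(z, a) = a + z*a² (O(z, a) = z*a² + a = a + z*a²)
h(w) = (-5 + w)/(2*w) (h(w) = (-5 + w)/((2*w)) = (-5 + w)*(1/(2*w)) = (-5 + w)/(2*w))
u = 15
C(j) = 25/(2*(5 + 25*j)) (C(j) = ((-5 + 5*(1 + 5*j))/(2*((5*(1 + 5*j)))))/j = ((-5 + (5 + 25*j))/(2*(5 + 25*j)))/j = ((25*j)/(2*(5 + 25*j)))/j = (25*j/(2*(5 + 25*j)))/j = 25/(2*(5 + 25*j)))
u - 5*C(-2) = 15 - 25/(2*(1 + 5*(-2))) = 15 - 25/(2*(1 - 10)) = 15 - 25/(2*(-9)) = 15 - 25*(-1)/(2*9) = 15 - 5*(-5/18) = 15 + 25/18 = 295/18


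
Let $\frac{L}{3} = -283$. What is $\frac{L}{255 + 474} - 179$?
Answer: $- \frac{43780}{243} \approx -180.16$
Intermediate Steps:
$L = -849$ ($L = 3 \left(-283\right) = -849$)
$\frac{L}{255 + 474} - 179 = - \frac{849}{255 + 474} - 179 = - \frac{849}{729} - 179 = \left(-849\right) \frac{1}{729} - 179 = - \frac{283}{243} - 179 = - \frac{43780}{243}$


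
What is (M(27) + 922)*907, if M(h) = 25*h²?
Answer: 17366329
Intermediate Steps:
(M(27) + 922)*907 = (25*27² + 922)*907 = (25*729 + 922)*907 = (18225 + 922)*907 = 19147*907 = 17366329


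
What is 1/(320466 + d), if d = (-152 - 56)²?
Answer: 1/363730 ≈ 2.7493e-6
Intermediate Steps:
d = 43264 (d = (-208)² = 43264)
1/(320466 + d) = 1/(320466 + 43264) = 1/363730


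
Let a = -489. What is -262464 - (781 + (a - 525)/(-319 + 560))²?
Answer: -50290632433/58081 ≈ -8.6587e+5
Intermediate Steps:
-262464 - (781 + (a - 525)/(-319 + 560))² = -262464 - (781 + (-489 - 525)/(-319 + 560))² = -262464 - (781 - 1014/241)² = -262464 - (187207/241)² = -262464 - 1*35046460849/58081 = -262464 - 35046460849/58081 = -50290632433/58081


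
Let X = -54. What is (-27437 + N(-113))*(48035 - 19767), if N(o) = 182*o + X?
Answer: -1358475276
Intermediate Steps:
N(o) = -54 + 182*o (N(o) = 182*o - 54 = -54 + 182*o)
(-27437 + N(-113))*(48035 - 19767) = (-27437 + (-54 + 182*(-113)))*(48035 - 19767) = (-27437 + (-54 - 20566))*28268 = (-27437 - 20620)*28268 = -48057*28268 = -1358475276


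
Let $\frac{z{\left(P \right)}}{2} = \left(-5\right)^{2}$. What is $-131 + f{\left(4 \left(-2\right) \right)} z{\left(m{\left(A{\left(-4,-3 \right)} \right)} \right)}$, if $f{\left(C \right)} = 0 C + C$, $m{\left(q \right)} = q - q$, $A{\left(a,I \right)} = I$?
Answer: $-531$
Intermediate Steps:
$m{\left(q \right)} = 0$
$z{\left(P \right)} = 50$ ($z{\left(P \right)} = 2 \left(-5\right)^{2} = 2 \cdot 25 = 50$)
$f{\left(C \right)} = C$ ($f{\left(C \right)} = 0 + C = C$)
$-131 + f{\left(4 \left(-2\right) \right)} z{\left(m{\left(A{\left(-4,-3 \right)} \right)} \right)} = -131 + 4 \left(-2\right) 50 = -131 - 400 = -531$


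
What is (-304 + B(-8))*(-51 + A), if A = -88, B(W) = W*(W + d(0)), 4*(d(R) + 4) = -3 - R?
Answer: 28078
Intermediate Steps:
d(R) = -19/4 - R/4 (d(R) = -4 + (-3 - R)/4 = -4 + (-¾ - R/4) = -19/4 - R/4)
B(W) = W*(-19/4 + W) (B(W) = W*(W + (-19/4 - ¼*0)) = W*(W + (-19/4 + 0)) = W*(W - 19/4) = W*(-19/4 + W))
(-304 + B(-8))*(-51 + A) = (-304 + (¼)*(-8)*(-19 + 4*(-8)))*(-51 - 88) = (-304 + (¼)*(-8)*(-19 - 32))*(-139) = (-304 + (¼)*(-8)*(-51))*(-139) = (-304 + 102)*(-139) = -202*(-139) = 28078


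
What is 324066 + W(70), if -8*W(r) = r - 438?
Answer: 324112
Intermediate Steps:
W(r) = 219/4 - r/8 (W(r) = -(r - 438)/8 = -(-438 + r)/8 = 219/4 - r/8)
324066 + W(70) = 324066 + (219/4 - ⅛*70) = 324066 + (219/4 - 35/4) = 324066 + 46 = 324112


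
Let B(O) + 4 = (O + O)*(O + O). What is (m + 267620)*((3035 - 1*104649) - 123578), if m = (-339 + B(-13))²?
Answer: -85237198728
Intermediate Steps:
B(O) = -4 + 4*O² (B(O) = -4 + (O + O)*(O + O) = -4 + (2*O)*(2*O) = -4 + 4*O²)
m = 110889 (m = (-339 + (-4 + 4*(-13)²))² = (-339 + (-4 + 4*169))² = (-339 + (-4 + 676))² = (-339 + 672)² = 333² = 110889)
(m + 267620)*((3035 - 1*104649) - 123578) = (110889 + 267620)*((3035 - 1*104649) - 123578) = 378509*((3035 - 104649) - 123578) = 378509*(-101614 - 123578) = 378509*(-225192) = -85237198728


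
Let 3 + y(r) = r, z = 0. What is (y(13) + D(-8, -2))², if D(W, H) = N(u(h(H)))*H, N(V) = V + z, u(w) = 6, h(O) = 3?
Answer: 4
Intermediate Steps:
y(r) = -3 + r
N(V) = V (N(V) = V + 0 = V)
D(W, H) = 6*H
(y(13) + D(-8, -2))² = ((-3 + 13) + 6*(-2))² = (10 - 12)² = (-2)² = 4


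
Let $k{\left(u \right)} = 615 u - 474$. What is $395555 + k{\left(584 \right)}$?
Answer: $754241$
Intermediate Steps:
$k{\left(u \right)} = -474 + 615 u$
$395555 + k{\left(584 \right)} = 395555 + \left(-474 + 615 \cdot 584\right) = 395555 + \left(-474 + 359160\right) = 395555 + 358686 = 754241$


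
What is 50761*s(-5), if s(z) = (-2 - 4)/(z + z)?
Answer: 152283/5 ≈ 30457.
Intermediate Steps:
s(z) = -3/z (s(z) = -6*1/(2*z) = -3/z)
50761*s(-5) = 50761*(-3/(-5)) = 50761*(-3*(-1/5)) = 50761*(3/5) = 152283/5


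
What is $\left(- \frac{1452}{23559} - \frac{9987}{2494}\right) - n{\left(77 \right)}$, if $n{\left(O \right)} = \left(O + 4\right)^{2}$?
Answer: $- \frac{128579326309}{19585382} \approx -6565.1$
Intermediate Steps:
$n{\left(O \right)} = \left(4 + O\right)^{2}$
$\left(- \frac{1452}{23559} - \frac{9987}{2494}\right) - n{\left(77 \right)} = \left(- \frac{1452}{23559} - \frac{9987}{2494}\right) - \left(4 + 77\right)^{2} = \left(\left(-1452\right) \frac{1}{23559} - \frac{9987}{2494}\right) - 81^{2} = \left(- \frac{484}{7853} - \frac{9987}{2494}\right) - 6561 = - \frac{79635007}{19585382} - 6561 = - \frac{128579326309}{19585382}$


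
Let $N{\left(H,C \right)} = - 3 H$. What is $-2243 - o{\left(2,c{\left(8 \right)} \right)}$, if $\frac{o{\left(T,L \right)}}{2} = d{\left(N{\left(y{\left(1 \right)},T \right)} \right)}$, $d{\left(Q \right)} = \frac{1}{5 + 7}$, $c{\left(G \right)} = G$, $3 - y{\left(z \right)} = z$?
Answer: $- \frac{13459}{6} \approx -2243.2$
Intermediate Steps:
$y{\left(z \right)} = 3 - z$
$d{\left(Q \right)} = \frac{1}{12}$
$o{\left(T,L \right)} = \frac{1}{6}$ ($o{\left(T,L \right)} = 2 \cdot \frac{1}{12} = \frac{1}{6}$)
$-2243 - o{\left(2,c{\left(8 \right)} \right)} = -2243 - \frac{1}{6} = - \frac{13459}{6}$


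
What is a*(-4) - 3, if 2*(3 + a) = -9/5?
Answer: 63/5 ≈ 12.600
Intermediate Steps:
a = -39/10 (a = -3 + (-9/5)/2 = -3 + (-9*⅕)/2 = -3 + (½)*(-9/5) = -3 - 9/10 = -39/10 ≈ -3.9000)
a*(-4) - 3 = -39/10*(-4) - 3 = 78/5 - 3 = 63/5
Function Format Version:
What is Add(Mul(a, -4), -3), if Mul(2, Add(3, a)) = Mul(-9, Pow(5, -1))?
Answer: Rational(63, 5) ≈ 12.600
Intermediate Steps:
a = Rational(-39, 10) (a = Add(-3, Mul(Rational(1, 2), Mul(-9, Pow(5, -1)))) = Add(-3, Mul(Rational(1, 2), Mul(-9, Rational(1, 5)))) = Add(-3, Mul(Rational(1, 2), Rational(-9, 5))) = Add(-3, Rational(-9, 10)) = Rational(-39, 10) ≈ -3.9000)
Add(Mul(a, -4), -3) = Add(Mul(Rational(-39, 10), -4), -3) = Add(Rational(78, 5), -3) = Rational(63, 5)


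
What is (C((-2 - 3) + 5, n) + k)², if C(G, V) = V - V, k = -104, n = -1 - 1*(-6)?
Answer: 10816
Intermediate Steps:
n = 5 (n = -1 + 6 = 5)
C(G, V) = 0
(C((-2 - 3) + 5, n) + k)² = (0 - 104)² = (-104)² = 10816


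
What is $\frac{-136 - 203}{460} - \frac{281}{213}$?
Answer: $- \frac{201467}{97980} \approx -2.0562$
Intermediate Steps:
$\frac{-136 - 203}{460} - \frac{281}{213} = \left(-136 - 203\right) \frac{1}{460} - \frac{281}{213} = \left(-339\right) \frac{1}{460} - \frac{281}{213} = - \frac{339}{460} - \frac{281}{213} = - \frac{201467}{97980}$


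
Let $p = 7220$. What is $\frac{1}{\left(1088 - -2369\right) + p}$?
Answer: $\frac{1}{10677} \approx 9.3659 \cdot 10^{-5}$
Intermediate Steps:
$\frac{1}{\left(1088 - -2369\right) + p} = \frac{1}{\left(1088 - -2369\right) + 7220} = \frac{1}{\left(1088 + 2369\right) + 7220} = \frac{1}{3457 + 7220} = \frac{1}{10677}$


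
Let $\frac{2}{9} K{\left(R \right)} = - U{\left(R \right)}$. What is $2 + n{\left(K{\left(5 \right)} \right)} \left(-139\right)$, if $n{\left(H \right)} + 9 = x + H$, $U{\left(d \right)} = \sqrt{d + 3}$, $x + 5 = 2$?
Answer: $1670 + 1251 \sqrt{2} \approx 3439.2$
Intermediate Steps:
$x = -3$ ($x = -5 + 2 = -3$)
$U{\left(d \right)} = \sqrt{3 + d}$
$K{\left(R \right)} = - \frac{9 \sqrt{3 + R}}{2}$ ($K{\left(R \right)} = \frac{9 \left(- \sqrt{3 + R}\right)}{2} = - \frac{9 \sqrt{3 + R}}{2}$)
$n{\left(H \right)} = -12 + H$ ($n{\left(H \right)} = -9 + \left(-3 + H\right) = -12 + H$)
$2 + n{\left(K{\left(5 \right)} \right)} \left(-139\right) = 2 + \left(-12 - \frac{9 \sqrt{3 + 5}}{2}\right) \left(-139\right) = 2 + \left(-12 - \frac{9 \sqrt{8}}{2}\right) \left(-139\right) = 2 + \left(-12 - \frac{9 \cdot 2 \sqrt{2}}{2}\right) \left(-139\right) = 2 + \left(-12 - 9 \sqrt{2}\right) \left(-139\right) = 2 + \left(1668 + 1251 \sqrt{2}\right) = 1670 + 1251 \sqrt{2}$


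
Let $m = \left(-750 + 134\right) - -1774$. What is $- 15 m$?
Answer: $-17370$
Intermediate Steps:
$m = 1158$ ($m = -616 + 1774 = 1158$)
$- 15 m = \left(-15\right) 1158 = -17370$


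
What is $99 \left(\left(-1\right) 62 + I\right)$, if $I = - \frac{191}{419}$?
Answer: $- \frac{2590731}{419} \approx -6183.1$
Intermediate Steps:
$I = - \frac{191}{419}$ ($I = \left(-191\right) \frac{1}{419} = - \frac{191}{419} \approx -0.45585$)
$99 \left(\left(-1\right) 62 + I\right) = 99 \left(\left(-1\right) 62 - \frac{191}{419}\right) = 99 \left(-62 - \frac{191}{419}\right) = 99 \left(- \frac{26169}{419}\right) = - \frac{2590731}{419}$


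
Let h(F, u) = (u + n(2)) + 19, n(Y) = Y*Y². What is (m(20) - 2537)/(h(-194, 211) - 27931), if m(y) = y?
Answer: 839/9231 ≈ 0.090889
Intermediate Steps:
n(Y) = Y³
h(F, u) = 27 + u (h(F, u) = (u + 2³) + 19 = (u + 8) + 19 = (8 + u) + 19 = 27 + u)
(m(20) - 2537)/(h(-194, 211) - 27931) = (20 - 2537)/((27 + 211) - 27931) = -2517/(238 - 27931) = -2517/(-27693) = -2517*(-1/27693) = 839/9231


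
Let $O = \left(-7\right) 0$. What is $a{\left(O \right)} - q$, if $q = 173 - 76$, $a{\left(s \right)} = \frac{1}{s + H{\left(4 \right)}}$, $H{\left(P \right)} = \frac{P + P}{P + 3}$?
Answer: $- \frac{769}{8} \approx -96.125$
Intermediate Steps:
$H{\left(P \right)} = \frac{2 P}{3 + P}$
$O = 0$
$a{\left(s \right)} = \frac{1}{\frac{8}{7} + s}$ ($a{\left(s \right)} = \frac{1}{s + 2 \cdot 4 \frac{1}{3 + 4}} = \frac{1}{s + 2 \cdot 4 \cdot \frac{1}{7}} = \frac{1}{s + \frac{8}{7}} = \frac{1}{\frac{8}{7} + s}$)
$q = 97$ ($q = 173 - 76 = 97$)
$a{\left(O \right)} - q = \frac{7}{8 + 7 \cdot 0} - 97 = \frac{7}{8 + 0} - 97 = \frac{7}{8} - 97 = - \frac{769}{8}$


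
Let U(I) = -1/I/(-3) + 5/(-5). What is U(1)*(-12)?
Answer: 8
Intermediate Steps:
U(I) = -1 + 1/(3*I) (U(I) = -1/I*(-⅓) + 5*(-⅕) = 1/(3*I) - 1 = -1 + 1/(3*I))
U(1)*(-12) = ((⅓ - 1*1)/1)*(-12) = (1*(⅓ - 1))*(-12) = (1*(-⅔))*(-12) = -⅔*(-12) = 8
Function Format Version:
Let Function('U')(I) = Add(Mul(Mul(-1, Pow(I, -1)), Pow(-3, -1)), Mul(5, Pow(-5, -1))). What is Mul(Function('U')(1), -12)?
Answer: 8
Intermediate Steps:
Function('U')(I) = Add(-1, Mul(Rational(1, 3), Pow(I, -1))) (Function('U')(I) = Add(Mul(Mul(-1, Pow(I, -1)), Rational(-1, 3)), Mul(5, Rational(-1, 5))) = Add(Mul(Rational(1, 3), Pow(I, -1)), -1) = Add(-1, Mul(Rational(1, 3), Pow(I, -1))))
Mul(Function('U')(1), -12) = Mul(Mul(Pow(1, -1), Add(Rational(1, 3), Mul(-1, 1))), -12) = Mul(Mul(1, Add(Rational(1, 3), -1)), -12) = Mul(Mul(1, Rational(-2, 3)), -12) = Mul(Rational(-2, 3), -12) = 8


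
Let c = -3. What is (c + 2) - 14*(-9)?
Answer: 125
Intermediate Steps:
(c + 2) - 14*(-9) = (-3 + 2) - 14*(-9) = -1 + 126 = 125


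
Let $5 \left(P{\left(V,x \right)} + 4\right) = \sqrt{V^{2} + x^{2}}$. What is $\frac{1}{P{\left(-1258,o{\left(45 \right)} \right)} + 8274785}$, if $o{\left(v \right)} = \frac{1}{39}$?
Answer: $\frac{62929709505}{520729564066077436} - \frac{39 \sqrt{2407079845}}{520729564066077436} \approx 1.2085 \cdot 10^{-7}$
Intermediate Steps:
$o{\left(v \right)} = \frac{1}{39}$
$P{\left(V,x \right)} = -4 + \frac{\sqrt{V^{2} + x^{2}}}{5}$
$\frac{1}{P{\left(-1258,o{\left(45 \right)} \right)} + 8274785} = \frac{1}{\left(-4 + \frac{\sqrt{\left(-1258\right)^{2} + \left(\frac{1}{39}\right)^{2}}}{5}\right) + 8274785} = \frac{1}{\left(-4 + \frac{\sqrt{1582564 + \frac{1}{1521}}}{5}\right) + 8274785} = \frac{1}{\left(-4 + \frac{\sqrt{\frac{2407079845}{1521}}}{5}\right) + 8274785} = \frac{1}{\left(-4 + \frac{\frac{1}{39} \sqrt{2407079845}}{5}\right) + 8274785} = \frac{1}{\left(-4 + \frac{\sqrt{2407079845}}{195}\right) + 8274785} = \frac{1}{8274781 + \frac{\sqrt{2407079845}}{195}}$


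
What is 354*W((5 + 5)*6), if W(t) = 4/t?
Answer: 118/5 ≈ 23.600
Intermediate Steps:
354*W((5 + 5)*6) = 354*(4/(((5 + 5)*6))) = 354*(4/((10*6))) = 354*(4/60) = 354*(4*(1/60)) = 354*(1/15) = 118/5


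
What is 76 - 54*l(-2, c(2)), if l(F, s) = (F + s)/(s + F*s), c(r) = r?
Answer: 76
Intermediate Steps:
l(F, s) = (F + s)/(s + F*s)
76 - 54*l(-2, c(2)) = 76 - 54*(-2 + 2)/(2*(1 - 2)) = 76 - 27*0/(-1) = 76 - 27*(-1)*0 = 76 - 54*0 = 76 + 0 = 76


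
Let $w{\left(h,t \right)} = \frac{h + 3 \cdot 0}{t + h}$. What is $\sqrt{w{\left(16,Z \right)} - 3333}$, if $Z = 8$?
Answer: $\frac{i \sqrt{29991}}{3} \approx 57.726 i$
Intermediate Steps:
$w{\left(h,t \right)} = \frac{h}{h + t}$ ($w{\left(h,t \right)} = \frac{h + 0}{h + t} = \frac{h}{h + t}$)
$\sqrt{w{\left(16,Z \right)} - 3333} = \sqrt{\frac{16}{16 + 8} - 3333} = \sqrt{\frac{16}{24} - 3333} = \sqrt{16 \cdot \frac{1}{24} - 3333} = \sqrt{\frac{2}{3} - 3333} = \sqrt{- \frac{9997}{3}} = \frac{i \sqrt{29991}}{3}$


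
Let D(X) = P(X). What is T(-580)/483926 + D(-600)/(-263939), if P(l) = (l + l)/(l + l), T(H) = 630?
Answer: 82898822/63863472257 ≈ 0.0012981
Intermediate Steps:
P(l) = 1 (P(l) = (2*l)/((2*l)) = (2*l)*(1/(2*l)) = 1)
D(X) = 1
T(-580)/483926 + D(-600)/(-263939) = 630/483926 + 1/(-263939) = 630*(1/483926) + 1*(-1/263939) = 315/241963 - 1/263939 = 82898822/63863472257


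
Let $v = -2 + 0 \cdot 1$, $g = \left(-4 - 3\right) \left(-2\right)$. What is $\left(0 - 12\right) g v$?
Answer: $336$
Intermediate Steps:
$g = 14$ ($g = \left(-7\right) \left(-2\right) = 14$)
$v = -2$ ($v = -2 + 0 = -2$)
$\left(0 - 12\right) g v = \left(0 - 12\right) 14 \left(-2\right) = \left(-12\right) 14 \left(-2\right) = \left(-168\right) \left(-2\right) = 336$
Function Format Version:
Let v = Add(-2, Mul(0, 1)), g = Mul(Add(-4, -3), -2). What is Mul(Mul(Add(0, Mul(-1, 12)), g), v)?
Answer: 336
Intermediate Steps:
g = 14 (g = Mul(-7, -2) = 14)
v = -2 (v = Add(-2, 0) = -2)
Mul(Mul(Add(0, Mul(-1, 12)), g), v) = Mul(Mul(Add(0, Mul(-1, 12)), 14), -2) = Mul(Mul(Add(0, -12), 14), -2) = Mul(Mul(-12, 14), -2) = Mul(-168, -2) = 336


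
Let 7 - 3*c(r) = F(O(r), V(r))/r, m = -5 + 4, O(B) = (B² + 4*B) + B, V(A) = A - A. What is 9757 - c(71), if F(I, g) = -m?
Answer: 2077745/213 ≈ 9754.7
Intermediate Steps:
V(A) = 0
O(B) = B² + 5*B
m = -1
F(I, g) = 1 (F(I, g) = -1*(-1) = 1)
c(r) = 7/3 - 1/(3*r)
9757 - c(71) = 9757 - (-1 + 7*71)/(3*71) = 9757 - (-1 + 497)/(3*71) = 9757 - 496/(3*71) = 9757 - 1*496/213 = 9757 - 496/213 = 2077745/213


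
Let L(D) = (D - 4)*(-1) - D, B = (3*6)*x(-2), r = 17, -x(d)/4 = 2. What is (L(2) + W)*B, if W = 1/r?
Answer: -144/17 ≈ -8.4706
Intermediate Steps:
x(d) = -8 (x(d) = -4*2 = -8)
B = -144 (B = (3*6)*(-8) = 18*(-8) = -144)
W = 1/17 ≈ 0.058824
L(D) = 4 - 2*D (L(D) = (-4 + D)*(-1) - D = (4 - D) - D = 4 - 2*D)
(L(2) + W)*B = ((4 - 2*2) + 1/17)*(-144) = ((4 - 4) + 1/17)*(-144) = (0 + 1/17)*(-144) = (1/17)*(-144) = -144/17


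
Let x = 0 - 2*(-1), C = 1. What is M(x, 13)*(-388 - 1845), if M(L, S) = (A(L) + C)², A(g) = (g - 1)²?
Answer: -8932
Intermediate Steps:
A(g) = (-1 + g)²
x = 2 (x = 0 + 2 = 2)
M(L, S) = (1 + (-1 + L)²)² (M(L, S) = ((-1 + L)² + 1)² = (1 + (-1 + L)²)²)
M(x, 13)*(-388 - 1845) = (1 + (-1 + 2)²)²*(-388 - 1845) = (1 + 1²)²*(-2233) = (1 + 1)²*(-2233) = 2²*(-2233) = 4*(-2233) = -8932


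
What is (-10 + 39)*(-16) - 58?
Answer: -522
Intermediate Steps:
(-10 + 39)*(-16) - 58 = 29*(-16) - 58 = -464 - 58 = -522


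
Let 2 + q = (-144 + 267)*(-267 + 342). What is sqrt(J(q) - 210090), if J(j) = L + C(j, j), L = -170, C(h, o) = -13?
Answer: I*sqrt(210273) ≈ 458.56*I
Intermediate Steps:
q = 9223 (q = -2 + (-144 + 267)*(-267 + 342) = -2 + 123*75 = -2 + 9225 = 9223)
J(j) = -183 (J(j) = -170 - 13 = -183)
sqrt(J(q) - 210090) = sqrt(-183 - 210090) = sqrt(-210273) = I*sqrt(210273)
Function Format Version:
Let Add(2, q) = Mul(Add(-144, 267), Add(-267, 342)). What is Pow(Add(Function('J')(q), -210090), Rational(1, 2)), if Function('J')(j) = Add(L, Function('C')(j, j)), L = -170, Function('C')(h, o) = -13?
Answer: Mul(I, Pow(210273, Rational(1, 2))) ≈ Mul(458.56, I)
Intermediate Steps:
q = 9223 (q = Add(-2, Mul(Add(-144, 267), Add(-267, 342))) = Add(-2, Mul(123, 75)) = Add(-2, 9225) = 9223)
Function('J')(j) = -183 (Function('J')(j) = Add(-170, -13) = -183)
Pow(Add(Function('J')(q), -210090), Rational(1, 2)) = Pow(Add(-183, -210090), Rational(1, 2)) = Pow(-210273, Rational(1, 2)) = Mul(I, Pow(210273, Rational(1, 2)))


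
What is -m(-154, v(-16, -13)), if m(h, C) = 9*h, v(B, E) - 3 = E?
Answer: 1386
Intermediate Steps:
v(B, E) = 3 + E
-m(-154, v(-16, -13)) = -9*(-154) = -1*(-1386) = 1386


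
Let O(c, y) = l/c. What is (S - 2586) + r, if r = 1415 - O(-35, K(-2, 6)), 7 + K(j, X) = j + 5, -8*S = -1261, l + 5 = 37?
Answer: -283489/280 ≈ -1012.5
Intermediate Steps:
l = 32 (l = -5 + 37 = 32)
S = 1261/8 (S = -⅛*(-1261) = 1261/8 ≈ 157.63)
K(j, X) = -2 + j (K(j, X) = -7 + (j + 5) = -7 + (5 + j) = -2 + j)
O(c, y) = 32/c
r = 49557/35 (r = 1415 - 32/(-35) = 1415 - 32*(-1)/35 = 1415 - 1*(-32/35) = 1415 + 32/35 = 49557/35 ≈ 1415.9)
(S - 2586) + r = (1261/8 - 2586) + 49557/35 = -19427/8 + 49557/35 = -283489/280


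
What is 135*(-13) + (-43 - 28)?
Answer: -1826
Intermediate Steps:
135*(-13) + (-43 - 28) = -1755 - 71 = -1826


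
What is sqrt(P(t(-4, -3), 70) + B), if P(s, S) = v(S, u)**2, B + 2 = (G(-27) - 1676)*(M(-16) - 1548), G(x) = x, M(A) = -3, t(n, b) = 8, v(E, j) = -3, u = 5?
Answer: 4*sqrt(165085) ≈ 1625.2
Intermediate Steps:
B = 2641351 (B = -2 + (-27 - 1676)*(-3 - 1548) = -2 - 1703*(-1551) = -2 + 2641353 = 2641351)
P(s, S) = 9 (P(s, S) = (-3)**2 = 9)
sqrt(P(t(-4, -3), 70) + B) = sqrt(9 + 2641351) = sqrt(2641360) = 4*sqrt(165085)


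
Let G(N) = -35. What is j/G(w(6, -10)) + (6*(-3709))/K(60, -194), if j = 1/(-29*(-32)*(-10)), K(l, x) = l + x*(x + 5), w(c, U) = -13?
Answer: -1204677079/1988100800 ≈ -0.60594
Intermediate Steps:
K(l, x) = l + x*(5 + x)
j = -1/9280 (j = 1/(928*(-10)) = 1/(-9280) = -1/9280 ≈ -0.00010776)
j/G(w(6, -10)) + (6*(-3709))/K(60, -194) = -1/9280/(-35) + (6*(-3709))/(60 + (-194)² + 5*(-194)) = -1/9280*(-1/35) - 22254/(60 + 37636 - 970) = 1/324800 - 22254/36726 = 1/324800 - 22254*1/36726 = 1/324800 - 3709/6121 = -1204677079/1988100800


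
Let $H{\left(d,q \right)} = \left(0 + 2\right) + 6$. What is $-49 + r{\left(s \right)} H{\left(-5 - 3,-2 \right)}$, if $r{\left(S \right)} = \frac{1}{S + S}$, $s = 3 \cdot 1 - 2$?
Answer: $-45$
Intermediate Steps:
$s = 1$ ($s = 3 - 2 = 1$)
$r{\left(S \right)} = \frac{1}{2 S}$
$H{\left(d,q \right)} = 8$ ($H{\left(d,q \right)} = 2 + 6 = 8$)
$-49 + r{\left(s \right)} H{\left(-5 - 3,-2 \right)} = -49 + \frac{1}{2 \cdot 1} \cdot 8 = -49 + \frac{1}{2} \cdot 1 \cdot 8 = -49 + \frac{1}{2} \cdot 8 = -49 + 4 = -45$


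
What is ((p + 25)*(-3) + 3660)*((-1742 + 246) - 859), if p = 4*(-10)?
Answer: -8725275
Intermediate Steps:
p = -40
((p + 25)*(-3) + 3660)*((-1742 + 246) - 859) = ((-40 + 25)*(-3) + 3660)*((-1742 + 246) - 859) = (-15*(-3) + 3660)*(-1496 - 859) = (45 + 3660)*(-2355) = 3705*(-2355) = -8725275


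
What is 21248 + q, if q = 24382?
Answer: 45630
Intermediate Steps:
21248 + q = 21248 + 24382 = 45630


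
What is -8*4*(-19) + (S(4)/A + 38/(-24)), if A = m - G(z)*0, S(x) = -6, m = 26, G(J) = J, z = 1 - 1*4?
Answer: 94565/156 ≈ 606.19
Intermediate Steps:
z = -3 (z = 1 - 4 = -3)
A = 26 (A = 26 - (-3)*0 = 26 - 1*0 = 26 + 0 = 26)
-8*4*(-19) + (S(4)/A + 38/(-24)) = -8*4*(-19) + (-6/26 + 38/(-24)) = -32*(-19) + (-6*1/26 + 38*(-1/24)) = 608 + (-3/13 - 19/12) = 608 - 283/156 = 94565/156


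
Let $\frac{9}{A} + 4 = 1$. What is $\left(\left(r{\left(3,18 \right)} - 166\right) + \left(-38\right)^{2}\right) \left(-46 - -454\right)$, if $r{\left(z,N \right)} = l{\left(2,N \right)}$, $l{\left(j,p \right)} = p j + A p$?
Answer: $514080$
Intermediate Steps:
$A = -3$ ($A = \frac{9}{-4 + 1} = \frac{9}{-3} = 9 \left(- \frac{1}{3}\right) = -3$)
$l{\left(j,p \right)} = - 3 p + j p$ ($l{\left(j,p \right)} = p j - 3 p = j p - 3 p = - 3 p + j p$)
$r{\left(z,N \right)} = - N$ ($r{\left(z,N \right)} = N \left(-3 + 2\right) = N \left(-1\right) = - N$)
$\left(\left(r{\left(3,18 \right)} - 166\right) + \left(-38\right)^{2}\right) \left(-46 - -454\right) = \left(\left(\left(-1\right) 18 - 166\right) + \left(-38\right)^{2}\right) \left(-46 - -454\right) = \left(\left(-18 - 166\right) + 1444\right) \left(-46 + 454\right) = \left(-184 + 1444\right) 408 = 1260 \cdot 408 = 514080$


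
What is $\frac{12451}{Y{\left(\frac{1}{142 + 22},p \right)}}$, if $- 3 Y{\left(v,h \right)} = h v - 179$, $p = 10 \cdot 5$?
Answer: $\frac{3062946}{14653} \approx 209.03$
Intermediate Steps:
$p = 50$
$Y{\left(v,h \right)} = \frac{179}{3} - \frac{h v}{3}$ ($Y{\left(v,h \right)} = - \frac{h v - 179}{3} = - \frac{-179 + h v}{3} = \frac{179}{3} - \frac{h v}{3}$)
$\frac{12451}{Y{\left(\frac{1}{142 + 22},p \right)}} = \frac{12451}{\frac{179}{3} - \frac{50}{3 \left(142 + 22\right)}} = \frac{12451}{\frac{179}{3} - \frac{50}{3 \cdot 164}} = \frac{12451}{\frac{179}{3} - \frac{50}{3} \cdot \frac{1}{164}} = \frac{12451}{\frac{179}{3} - \frac{25}{246}} = \frac{12451}{\frac{14653}{246}} = 12451 \cdot \frac{246}{14653} = \frac{3062946}{14653}$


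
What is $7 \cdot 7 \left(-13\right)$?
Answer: $-637$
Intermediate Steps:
$7 \cdot 7 \left(-13\right) = 49 \left(-13\right) = -637$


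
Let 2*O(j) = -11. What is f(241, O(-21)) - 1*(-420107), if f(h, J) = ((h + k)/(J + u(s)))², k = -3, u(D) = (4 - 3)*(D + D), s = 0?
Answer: 51059523/121 ≈ 4.2198e+5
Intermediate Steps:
O(j) = -11/2 (O(j) = (½)*(-11) = -11/2)
u(D) = 2*D (u(D) = 1*(2*D) = 2*D)
f(h, J) = (-3 + h)²/J² (f(h, J) = ((h - 3)/(J + 2*0))² = ((-3 + h)/(J + 0))² = ((-3 + h)/J)² = (-3 + h)²/J²)
f(241, O(-21)) - 1*(-420107) = (-3 + 241)²/(-11/2)² - 1*(-420107) = (4/121)*238² + 420107 = (4/121)*56644 + 420107 = 226576/121 + 420107 = 51059523/121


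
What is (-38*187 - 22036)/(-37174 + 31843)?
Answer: 9714/1777 ≈ 5.4665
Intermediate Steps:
(-38*187 - 22036)/(-37174 + 31843) = (-7106 - 22036)/(-5331) = -29142*(-1/5331) = 9714/1777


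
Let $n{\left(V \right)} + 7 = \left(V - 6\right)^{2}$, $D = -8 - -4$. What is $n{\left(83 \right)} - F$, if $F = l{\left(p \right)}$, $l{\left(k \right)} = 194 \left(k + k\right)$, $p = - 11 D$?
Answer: $-11150$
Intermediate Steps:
$D = -4$ ($D = -8 + 4 = -4$)
$n{\left(V \right)} = -7 + \left(-6 + V\right)^{2}$ ($n{\left(V \right)} = -7 + \left(V - 6\right)^{2} = -7 + \left(-6 + V\right)^{2}$)
$p = 44$ ($p = \left(-11\right) \left(-4\right) = 44$)
$l{\left(k \right)} = 388 k$ ($l{\left(k \right)} = 194 \cdot 2 k = 388 k$)
$F = 17072$ ($F = 388 \cdot 44 = 17072$)
$n{\left(83 \right)} - F = \left(-7 + \left(-6 + 83\right)^{2}\right) - 17072 = \left(-7 + 77^{2}\right) - 17072 = \left(-7 + 5929\right) - 17072 = 5922 - 17072 = -11150$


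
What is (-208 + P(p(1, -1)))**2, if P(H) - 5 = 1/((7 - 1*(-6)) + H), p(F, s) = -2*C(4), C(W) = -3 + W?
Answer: 4981824/121 ≈ 41172.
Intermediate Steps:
p(F, s) = -2 (p(F, s) = -2*(-3 + 4) = -2*1 = -2)
P(H) = 5 + 1/(13 + H) (P(H) = 5 + 1/((7 - 1*(-6)) + H) = 5 + 1/((7 + 6) + H) = 5 + 1/(13 + H))
(-208 + P(p(1, -1)))**2 = (-208 + (66 + 5*(-2))/(13 - 2))**2 = (-208 + (66 - 10)/11)**2 = (-208 + (1/11)*56)**2 = (-208 + 56/11)**2 = (-2232/11)**2 = 4981824/121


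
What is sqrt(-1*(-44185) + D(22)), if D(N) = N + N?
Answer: sqrt(44229) ≈ 210.31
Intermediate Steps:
D(N) = 2*N
sqrt(-1*(-44185) + D(22)) = sqrt(-1*(-44185) + 2*22) = sqrt(44185 + 44) = sqrt(44229)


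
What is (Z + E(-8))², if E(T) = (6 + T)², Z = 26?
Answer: 900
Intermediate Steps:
(Z + E(-8))² = (26 + (6 - 8)²)² = (26 + (-2)²)² = (26 + 4)² = 30² = 900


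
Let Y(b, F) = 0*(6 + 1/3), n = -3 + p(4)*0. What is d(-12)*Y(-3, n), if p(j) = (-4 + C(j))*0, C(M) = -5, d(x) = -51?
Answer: 0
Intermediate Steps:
p(j) = 0 (p(j) = (-4 - 5)*0 = -9*0 = 0)
n = -3 (n = -3 + 0*0 = -3 + 0 = -3)
Y(b, F) = 0 (Y(b, F) = 0*(6 + 1*(⅓)) = 0*(6 + ⅓) = 0*(19/3) = 0)
d(-12)*Y(-3, n) = -51*0 = 0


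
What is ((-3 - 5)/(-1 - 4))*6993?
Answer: 55944/5 ≈ 11189.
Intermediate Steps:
((-3 - 5)/(-1 - 4))*6993 = -8/(-5)*6993 = -8*(-1/5)*6993 = (8/5)*6993 = 55944/5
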